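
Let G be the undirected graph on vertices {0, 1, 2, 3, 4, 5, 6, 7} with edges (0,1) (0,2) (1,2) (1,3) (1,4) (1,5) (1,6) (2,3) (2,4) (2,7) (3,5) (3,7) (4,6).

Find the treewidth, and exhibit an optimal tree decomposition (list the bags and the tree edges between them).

Each bag holds 3 vertices, so the decomposition has width 2, which upper-bounds the treewidth. For the lower bound, the 3 vertices {0, 1, 2} are pairwise adjacent, and any tree decomposition puts a clique entirely inside one bag — forcing width ≥ 2. Combining the bounds, tw(G) = 2.

Treewidth 2.
Bags: B1 = {1, 2, 3}  B2 = {1, 2, 4}  B3 = {2, 3, 7}  B4 = {0, 1, 2}  B5 = {1, 3, 5}  B6 = {1, 4, 6}
Tree: B1–B2, B1–B3, B2–B4, B1–B5, B2–B6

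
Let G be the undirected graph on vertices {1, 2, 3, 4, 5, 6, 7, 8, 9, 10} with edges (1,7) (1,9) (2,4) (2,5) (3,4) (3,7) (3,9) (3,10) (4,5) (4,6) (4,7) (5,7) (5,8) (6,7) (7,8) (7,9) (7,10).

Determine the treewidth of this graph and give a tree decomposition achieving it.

Treewidth 2.
Bags: B1 = {4, 5, 7}  B2 = {3, 4, 7}  B3 = {3, 7, 9}  B4 = {2, 4, 5}  B5 = {1, 7, 9}  B6 = {4, 6, 7}  B7 = {3, 7, 10}  B8 = {5, 7, 8}
Tree: B1–B2, B2–B3, B1–B4, B3–B5, B2–B6, B2–B7, B1–B8

Each bag holds 3 vertices, so the decomposition has width 2, which upper-bounds the treewidth. On the other hand G contains the 3-clique {2, 4, 5}. A clique must lie in a single bag of any decomposition, so no decomposition can have width below 2. The upper and lower bounds meet at 2, so that is the treewidth.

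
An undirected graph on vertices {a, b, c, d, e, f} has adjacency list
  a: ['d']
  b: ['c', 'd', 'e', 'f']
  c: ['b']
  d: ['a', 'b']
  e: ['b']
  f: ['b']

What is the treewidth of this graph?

1

A width-1 tree decomposition is:
Bags: B1 = {b, d}  B2 = {b, c}  B3 = {a, d}  B4 = {b, e}  B5 = {b, f}
Tree: B1–B2, B1–B3, B1–B4, B4–B5
Every bag has size at most 2, so the width is 2 − 1 = 1 and tw(G) ≤ 1. Since G has at least one edge (e.g. b–d), it is not an edgeless graph, so tw(G) ≥ 1. Therefore the treewidth is 1.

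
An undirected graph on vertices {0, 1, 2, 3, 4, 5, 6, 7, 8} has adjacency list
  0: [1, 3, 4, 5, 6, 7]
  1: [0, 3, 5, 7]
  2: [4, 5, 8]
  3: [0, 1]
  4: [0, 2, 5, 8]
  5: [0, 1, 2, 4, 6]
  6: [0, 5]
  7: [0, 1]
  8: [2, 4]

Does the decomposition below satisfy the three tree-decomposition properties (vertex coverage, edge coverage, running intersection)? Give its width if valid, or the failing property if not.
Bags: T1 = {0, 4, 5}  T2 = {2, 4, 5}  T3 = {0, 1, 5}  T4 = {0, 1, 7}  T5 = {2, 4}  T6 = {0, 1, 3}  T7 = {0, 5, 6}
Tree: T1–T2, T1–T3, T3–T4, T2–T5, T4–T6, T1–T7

No — vertex 8 appears in no bag.

A tree decomposition must satisfy three properties: every vertex lies in some bag; for every edge, both endpoints lie together in some bag; and for every vertex, the bags containing it form a connected subtree. Here vertex 8 appears in no bag, so the decomposition is invalid.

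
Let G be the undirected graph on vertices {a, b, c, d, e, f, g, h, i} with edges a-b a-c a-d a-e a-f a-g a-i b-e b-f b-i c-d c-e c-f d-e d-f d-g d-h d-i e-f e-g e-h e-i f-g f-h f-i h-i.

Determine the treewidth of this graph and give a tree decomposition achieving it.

Every bag has size at most 5, so the width is 5 − 1 = 4 and tw(G) ≤ 4. Conversely, {d, e, f, h, i} is a clique of size 5, and the vertices of any clique must share a bag in every tree decomposition; so some bag has ≥ 5 vertices and tw(G) ≥ 4. Therefore the treewidth is 4.

Treewidth 4.
Bags: B1 = {a, c, d, e, f}  B2 = {a, d, e, f, i}  B3 = {a, b, e, f, i}  B4 = {d, e, f, h, i}  B5 = {a, d, e, f, g}
Tree: B1–B2, B2–B3, B2–B4, B1–B5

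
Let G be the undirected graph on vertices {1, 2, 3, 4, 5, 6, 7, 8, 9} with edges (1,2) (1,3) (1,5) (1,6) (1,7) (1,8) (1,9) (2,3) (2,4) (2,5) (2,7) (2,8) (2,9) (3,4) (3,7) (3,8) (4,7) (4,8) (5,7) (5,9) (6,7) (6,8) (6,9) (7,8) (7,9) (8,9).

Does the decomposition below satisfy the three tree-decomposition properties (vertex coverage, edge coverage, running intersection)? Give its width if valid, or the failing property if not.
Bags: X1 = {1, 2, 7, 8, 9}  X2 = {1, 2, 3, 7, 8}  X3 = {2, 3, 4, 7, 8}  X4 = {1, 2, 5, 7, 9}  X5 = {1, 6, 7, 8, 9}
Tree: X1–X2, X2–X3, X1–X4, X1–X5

Every vertex of G appears in some bag (union = {1, 2, 3, 4, 5, 6, 7, 8, 9}); every edge is covered by a bag; and for each vertex v the set of bags containing v is connected in the bag tree. The decomposition is therefore valid. The largest bag has 5 vertices, so the width is 4.

Yes; width 4.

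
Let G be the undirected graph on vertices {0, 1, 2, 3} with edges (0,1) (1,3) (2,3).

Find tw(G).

1

A width-1 tree decomposition is:
Bags: B1 = {0, 1}  B2 = {1, 3}  B3 = {2, 3}
Tree: B1–B2, B2–B3
Every bag has size at most 2, so the width is 2 − 1 = 1 and tw(G) ≤ 1. Any graph with an edge has treewidth ≥ 1, and G has the edge 1–0. Hence tw(G) = 1 exactly.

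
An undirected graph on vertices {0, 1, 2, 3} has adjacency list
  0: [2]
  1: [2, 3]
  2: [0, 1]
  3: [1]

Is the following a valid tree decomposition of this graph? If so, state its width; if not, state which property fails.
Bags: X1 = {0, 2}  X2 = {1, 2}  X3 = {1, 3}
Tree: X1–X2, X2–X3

Yes; width 1.

Checking the three conditions: (i) the bags cover all of {0, 1, 2, 3}; (ii) for each edge, some bag contains both endpoints; (iii) the bags containing any fixed vertex form a subtree. All hold, so the decomposition is valid with width 2 − 1 = 1.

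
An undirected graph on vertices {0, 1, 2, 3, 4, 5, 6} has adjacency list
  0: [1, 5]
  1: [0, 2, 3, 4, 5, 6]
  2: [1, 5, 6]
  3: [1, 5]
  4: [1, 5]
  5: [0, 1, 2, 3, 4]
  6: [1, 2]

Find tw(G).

2

A width-2 tree decomposition is:
Bags: B1 = {1, 2, 5}  B2 = {1, 3, 5}  B3 = {1, 2, 6}  B4 = {1, 4, 5}  B5 = {0, 1, 5}
Tree: B1–B2, B1–B3, B1–B4, B2–B5
Every bag has size at most 3, so the width is 3 − 1 = 2 and tw(G) ≤ 2. For the lower bound, the 3 vertices {0, 1, 5} are pairwise adjacent, and any tree decomposition puts a clique entirely inside one bag — forcing width ≥ 2. Therefore the treewidth is 2.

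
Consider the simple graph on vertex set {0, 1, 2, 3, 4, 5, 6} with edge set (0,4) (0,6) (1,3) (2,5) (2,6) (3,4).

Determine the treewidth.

1

A width-1 tree decomposition is:
Bags: B1 = {1, 3}  B2 = {3, 4}  B3 = {0, 4}  B4 = {0, 6}  B5 = {2, 6}  B6 = {2, 5}
Tree: B1–B2, B2–B3, B3–B4, B4–B5, B5–B6
Every bag has size at most 2, so the width is 2 − 1 = 1 and tw(G) ≤ 1. Any graph with an edge has treewidth ≥ 1, and G has the edge 1–3. Combining the bounds, tw(G) = 1.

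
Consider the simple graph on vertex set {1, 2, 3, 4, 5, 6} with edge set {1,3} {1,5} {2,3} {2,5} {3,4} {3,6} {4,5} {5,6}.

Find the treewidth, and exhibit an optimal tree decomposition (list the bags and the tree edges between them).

Treewidth 2.
One optimal decomposition is:
Bags: B1 = {3, 5, 6}  B2 = {2, 3, 5}  B3 = {3, 4, 5}  B4 = {1, 3, 5}
Tree: B1–B2, B2–B3, B3–B4

Every bag has size at most 3, so the width is 3 − 1 = 2 and tw(G) ≤ 2. The edges 6–3–2–5–6 form a cycle, so G is not a tree and its treewidth is at least 2. Therefore the treewidth is 2.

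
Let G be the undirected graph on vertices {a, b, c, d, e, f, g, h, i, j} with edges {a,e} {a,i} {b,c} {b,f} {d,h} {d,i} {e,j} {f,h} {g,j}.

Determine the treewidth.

1

A width-1 tree decomposition is:
Bags: B1 = {g, j}  B2 = {e, j}  B3 = {a, e}  B4 = {a, i}  B5 = {d, i}  B6 = {d, h}  B7 = {f, h}  B8 = {b, f}  B9 = {b, c}
Tree: B1–B2, B2–B3, B3–B4, B4–B5, B5–B6, B6–B7, B7–B8, B8–B9
Each bag holds 2 vertices, so the decomposition has width 1, which upper-bounds the treewidth. G has an edge, so its treewidth is at least 1. Hence tw(G) = 1 exactly.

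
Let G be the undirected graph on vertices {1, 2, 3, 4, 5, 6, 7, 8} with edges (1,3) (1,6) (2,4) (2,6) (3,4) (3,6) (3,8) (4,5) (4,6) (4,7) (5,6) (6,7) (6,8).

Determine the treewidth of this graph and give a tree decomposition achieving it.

Treewidth 2.
One such decomposition:
Bags: B1 = {1, 3, 6}  B2 = {3, 4, 6}  B3 = {4, 6, 7}  B4 = {2, 4, 6}  B5 = {4, 5, 6}  B6 = {3, 6, 8}
Tree: B1–B2, B2–B3, B2–B4, B3–B5, B1–B6

The largest bag has 3 vertices, giving width 2; this decomposition certifies tw(G) ≤ 2. On the other hand G contains the 3-clique {3, 6, 8}. A clique must lie in a single bag of any decomposition, so no decomposition can have width below 2. Hence tw(G) = 2 exactly.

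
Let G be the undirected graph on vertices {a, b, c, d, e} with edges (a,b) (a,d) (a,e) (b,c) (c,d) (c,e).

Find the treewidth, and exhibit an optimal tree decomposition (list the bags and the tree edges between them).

Treewidth 2.
One such decomposition:
Bags: B1 = {a, c, d}  B2 = {a, c, e}  B3 = {a, b, c}
Tree: B1–B2, B2–B3

Every bag has size at most 3, so the width is 3 − 1 = 2 and tw(G) ≤ 2. For the lower bound, G contains the cycle d–a–e–c–d, so G is not a forest; only forests have treewidth ≤ 1, hence tw(G) ≥ 2. The upper and lower bounds meet at 2, so that is the treewidth.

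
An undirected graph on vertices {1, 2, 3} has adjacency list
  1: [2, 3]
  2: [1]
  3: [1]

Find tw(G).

A width-1 tree decomposition is:
Bags: B1 = {1, 2}  B2 = {1, 3}
Tree: B1–B2
Every bag has size at most 2, so the width is 2 − 1 = 1 and tw(G) ≤ 1. Since G has at least one edge (e.g. 1–2), it is not an edgeless graph, so tw(G) ≥ 1. The upper and lower bounds meet at 1, so that is the treewidth.

1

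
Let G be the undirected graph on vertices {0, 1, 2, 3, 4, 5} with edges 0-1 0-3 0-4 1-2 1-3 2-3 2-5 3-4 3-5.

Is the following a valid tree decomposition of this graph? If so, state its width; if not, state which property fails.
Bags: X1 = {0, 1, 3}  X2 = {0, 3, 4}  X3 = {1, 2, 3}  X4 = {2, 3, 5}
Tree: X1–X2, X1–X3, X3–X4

Yes; width 2.

Checking the three conditions: (i) the bags cover all of {0, 1, 2, 3, 4, 5}; (ii) for each edge, some bag contains both endpoints; (iii) the bags containing any fixed vertex form a subtree. All hold, so the decomposition is valid with width 3 − 1 = 2.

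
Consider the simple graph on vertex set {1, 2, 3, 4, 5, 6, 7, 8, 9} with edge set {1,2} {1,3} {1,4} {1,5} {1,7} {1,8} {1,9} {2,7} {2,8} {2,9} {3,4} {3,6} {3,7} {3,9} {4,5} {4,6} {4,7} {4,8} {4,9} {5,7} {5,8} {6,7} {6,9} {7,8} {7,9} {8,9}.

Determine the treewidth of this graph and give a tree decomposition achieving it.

The largest bag has 5 vertices, giving width 4; this decomposition certifies tw(G) ≤ 4. On the other hand G contains the 5-clique {1, 2, 7, 8, 9}. A clique must lie in a single bag of any decomposition, so no decomposition can have width below 4. The upper and lower bounds meet at 4, so that is the treewidth.

Treewidth 4.
One optimal decomposition is:
Bags: B1 = {1, 3, 4, 7, 9}  B2 = {1, 4, 7, 8, 9}  B3 = {1, 4, 5, 7, 8}  B4 = {3, 4, 6, 7, 9}  B5 = {1, 2, 7, 8, 9}
Tree: B1–B2, B2–B3, B1–B4, B2–B5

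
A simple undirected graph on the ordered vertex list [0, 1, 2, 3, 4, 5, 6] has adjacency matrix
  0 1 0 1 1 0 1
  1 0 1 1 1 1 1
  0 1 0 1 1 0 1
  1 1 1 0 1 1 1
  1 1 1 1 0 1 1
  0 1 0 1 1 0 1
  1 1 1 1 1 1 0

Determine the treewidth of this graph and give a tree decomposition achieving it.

Treewidth 4.
Bags: B1 = {0, 1, 3, 4, 6}  B2 = {1, 2, 3, 4, 6}  B3 = {1, 3, 4, 5, 6}
Tree: B1–B2, B1–B3

Each bag holds 5 vertices, so the decomposition has width 4, which upper-bounds the treewidth. For the lower bound, the 5 vertices {0, 1, 3, 4, 6} are pairwise adjacent, and any tree decomposition puts a clique entirely inside one bag — forcing width ≥ 4. Combining the bounds, tw(G) = 4.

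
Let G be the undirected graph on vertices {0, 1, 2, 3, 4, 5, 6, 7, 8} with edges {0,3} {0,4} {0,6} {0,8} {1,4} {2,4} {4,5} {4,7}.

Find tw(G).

A width-1 tree decomposition is:
Bags: B1 = {0, 3}  B2 = {0, 4}  B3 = {1, 4}  B4 = {0, 8}  B5 = {4, 5}  B6 = {0, 6}  B7 = {2, 4}  B8 = {4, 7}
Tree: B1–B2, B2–B3, B1–B4, B3–B5, B1–B6, B2–B7, B5–B8
Every bag has size at most 2, so the width is 2 − 1 = 1 and tw(G) ≤ 1. G has an edge, so its treewidth is at least 1. Hence tw(G) = 1 exactly.

1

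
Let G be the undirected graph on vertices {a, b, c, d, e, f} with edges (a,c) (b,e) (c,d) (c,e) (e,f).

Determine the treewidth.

1

A width-1 tree decomposition is:
Bags: B1 = {c, e}  B2 = {e, f}  B3 = {c, d}  B4 = {b, e}  B5 = {a, c}
Tree: B1–B2, B1–B3, B1–B4, B1–B5
Every bag has size at most 2, so the width is 2 − 1 = 1 and tw(G) ≤ 1. Any graph with an edge has treewidth ≥ 1, and G has the edge c–e. Therefore the treewidth is 1.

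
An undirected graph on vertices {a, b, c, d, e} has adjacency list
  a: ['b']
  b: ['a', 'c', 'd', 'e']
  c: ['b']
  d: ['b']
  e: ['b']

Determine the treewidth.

A width-1 tree decomposition is:
Bags: B1 = {b, e}  B2 = {b, c}  B3 = {a, b}  B4 = {b, d}
Tree: B1–B2, B2–B3, B2–B4
Every bag has size at most 2, so the width is 2 − 1 = 1 and tw(G) ≤ 1. Any graph with an edge has treewidth ≥ 1, and G has the edge e–b. Hence tw(G) = 1 exactly.

1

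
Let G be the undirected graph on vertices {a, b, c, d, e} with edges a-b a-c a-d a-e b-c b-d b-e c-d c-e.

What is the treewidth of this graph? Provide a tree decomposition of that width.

Treewidth 3.
One optimal decomposition is:
Bags: B1 = {a, b, c, e}  B2 = {a, b, c, d}
Tree: B1–B2

The largest bag has 4 vertices, giving width 3; this decomposition certifies tw(G) ≤ 3. For the lower bound, the 4 vertices {a, b, c, d} are pairwise adjacent, and any tree decomposition puts a clique entirely inside one bag — forcing width ≥ 3. Hence tw(G) = 3 exactly.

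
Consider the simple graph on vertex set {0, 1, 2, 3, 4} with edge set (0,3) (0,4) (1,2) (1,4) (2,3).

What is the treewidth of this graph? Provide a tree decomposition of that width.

The largest bag has 3 vertices, giving width 2; this decomposition certifies tw(G) ≤ 2. For the lower bound, G contains the cycle 2–1–4–0–3–2, so G is not a forest; only forests have treewidth ≤ 1, hence tw(G) ≥ 2. Hence tw(G) = 2 exactly.

Treewidth 2.
One optimal decomposition is:
Bags: B1 = {1, 2, 4}  B2 = {0, 2, 4}  B3 = {0, 2, 3}
Tree: B1–B2, B2–B3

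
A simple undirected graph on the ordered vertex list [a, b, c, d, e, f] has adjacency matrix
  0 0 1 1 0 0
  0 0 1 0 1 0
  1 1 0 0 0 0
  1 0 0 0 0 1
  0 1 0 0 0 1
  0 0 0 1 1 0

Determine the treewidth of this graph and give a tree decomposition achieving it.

Each bag holds 3 vertices, so the decomposition has width 2, which upper-bounds the treewidth. The edges b–e–f–d–a–c–b form a cycle, so G is not a tree and its treewidth is at least 2. Therefore the treewidth is 2.

Treewidth 2.
One optimal decomposition is:
Bags: B1 = {b, e, f}  B2 = {b, d, f}  B3 = {a, b, d}  B4 = {a, b, c}
Tree: B1–B2, B2–B3, B3–B4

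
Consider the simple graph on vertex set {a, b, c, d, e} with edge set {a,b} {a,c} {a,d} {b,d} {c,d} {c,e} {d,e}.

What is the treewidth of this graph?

A width-2 tree decomposition is:
Bags: B1 = {c, d, e}  B2 = {a, c, d}  B3 = {a, b, d}
Tree: B1–B2, B2–B3
The largest bag has 3 vertices, giving width 2; this decomposition certifies tw(G) ≤ 2. For the lower bound, the 3 vertices {c, d, e} are pairwise adjacent, and any tree decomposition puts a clique entirely inside one bag — forcing width ≥ 2. The upper and lower bounds meet at 2, so that is the treewidth.

2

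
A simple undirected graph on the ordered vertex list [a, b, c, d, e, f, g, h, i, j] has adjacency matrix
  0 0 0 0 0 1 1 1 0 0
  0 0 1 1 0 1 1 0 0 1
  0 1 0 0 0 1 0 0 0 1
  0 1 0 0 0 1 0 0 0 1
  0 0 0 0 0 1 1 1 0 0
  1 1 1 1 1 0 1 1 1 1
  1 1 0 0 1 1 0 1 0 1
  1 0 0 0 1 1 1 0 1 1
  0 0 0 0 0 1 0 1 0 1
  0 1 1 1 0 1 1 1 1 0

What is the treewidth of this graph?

A width-3 tree decomposition is:
Bags: B1 = {b, f, g, j}  B2 = {b, d, f, j}  B3 = {f, g, h, j}  B4 = {a, f, g, h}  B5 = {b, c, f, j}  B6 = {e, f, g, h}  B7 = {f, h, i, j}
Tree: B1–B2, B1–B3, B3–B4, B2–B5, B4–B6, B3–B7
Every bag has size at most 4, so the width is 4 − 1 = 3 and tw(G) ≤ 3. For the lower bound, the 4 vertices {f, g, h, j} are pairwise adjacent, and any tree decomposition puts a clique entirely inside one bag — forcing width ≥ 3. The upper and lower bounds meet at 3, so that is the treewidth.

3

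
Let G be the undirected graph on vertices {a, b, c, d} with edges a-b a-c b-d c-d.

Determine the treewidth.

A width-2 tree decomposition is:
Bags: B1 = {b, c, d}  B2 = {a, b, c}
Tree: B1–B2
The largest bag has 3 vertices, giving width 2; this decomposition certifies tw(G) ≤ 2. The edges b–d–c–a–b form a cycle, so G is not a tree and its treewidth is at least 2. Combining the bounds, tw(G) = 2.

2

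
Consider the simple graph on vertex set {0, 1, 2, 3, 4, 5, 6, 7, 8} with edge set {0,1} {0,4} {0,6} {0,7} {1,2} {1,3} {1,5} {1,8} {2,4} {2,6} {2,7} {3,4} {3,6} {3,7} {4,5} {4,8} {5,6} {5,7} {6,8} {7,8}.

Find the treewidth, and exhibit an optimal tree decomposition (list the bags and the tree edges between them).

Every bag has size at most 5, so the width is 5 − 1 = 4 and tw(G) ≤ 4. For the lower bound: the 5 vertex sets {5,7}, {1,3}, {2,6}, {4}, {8} are disjoint, each induces a connected subgraph, and every pair is joined by at least one edge of G. Contracting each set to a single vertex therefore yields K_{5} as a minor, and since treewidth is minor-monotone, tw(G) ≥ tw(K_{5}) = 4. Hence tw(G) = 4 exactly.

Treewidth 4.
One optimal decomposition is:
Bags: B1 = {1, 4, 5, 6, 7}  B2 = {1, 3, 4, 6, 7}  B3 = {1, 2, 4, 6, 7}  B4 = {1, 4, 6, 7, 8}  B5 = {0, 1, 4, 6, 7}
Tree: B1–B2, B2–B3, B3–B4, B4–B5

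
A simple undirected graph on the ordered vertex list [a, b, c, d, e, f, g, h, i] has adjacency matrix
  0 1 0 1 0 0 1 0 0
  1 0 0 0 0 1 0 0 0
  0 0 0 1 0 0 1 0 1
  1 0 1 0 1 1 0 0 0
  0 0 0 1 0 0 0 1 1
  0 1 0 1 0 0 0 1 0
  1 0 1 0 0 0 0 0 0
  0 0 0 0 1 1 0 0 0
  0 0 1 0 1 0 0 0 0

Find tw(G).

3

A width-3 tree decomposition is:
Bags: B1 = {c, e, g, i}  B2 = {c, d, e, g}  B3 = {a, d, e, g}  B4 = {a, d, e, h}  B5 = {a, d, f, h}  B6 = {a, b, f, h}
Tree: B1–B2, B2–B3, B3–B4, B4–B5, B5–B6
The largest bag has 4 vertices, giving width 3; this decomposition certifies tw(G) ≤ 3. For the lower bound: the 4 vertex sets {c,g,i}, {e}, {d}, {a,b,f,h} are disjoint, each induces a connected subgraph, and every pair is joined by at least one edge of G. Contracting each set to a single vertex therefore yields K_{4} as a minor, and since treewidth is minor-monotone, tw(G) ≥ tw(K_{4}) = 3. Combining the bounds, tw(G) = 3.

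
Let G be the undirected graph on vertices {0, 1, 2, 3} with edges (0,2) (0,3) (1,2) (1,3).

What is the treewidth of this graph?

2

A width-2 tree decomposition is:
Bags: B1 = {0, 1, 3}  B2 = {0, 1, 2}
Tree: B1–B2
Every bag has size at most 3, so the width is 3 − 1 = 2 and tw(G) ≤ 2. The edges 1–3–0–2–1 form a cycle, so G is not a tree and its treewidth is at least 2. The upper and lower bounds meet at 2, so that is the treewidth.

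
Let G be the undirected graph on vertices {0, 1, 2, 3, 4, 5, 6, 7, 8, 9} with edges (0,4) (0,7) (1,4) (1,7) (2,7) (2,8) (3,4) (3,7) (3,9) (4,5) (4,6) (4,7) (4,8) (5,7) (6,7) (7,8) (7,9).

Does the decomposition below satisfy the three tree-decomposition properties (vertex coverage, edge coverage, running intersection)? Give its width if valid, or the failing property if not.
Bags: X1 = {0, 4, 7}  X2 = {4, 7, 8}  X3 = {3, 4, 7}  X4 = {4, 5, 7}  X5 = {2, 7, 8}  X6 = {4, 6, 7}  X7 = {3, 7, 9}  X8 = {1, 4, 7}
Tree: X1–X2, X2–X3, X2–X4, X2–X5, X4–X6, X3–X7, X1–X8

Vertex coverage: the bags together contain {0, 1, 2, 3, 4, 5, 6, 7, 8, 9}, the full vertex set. Edge coverage: each edge of G has both endpoints in at least one bag. Running intersection: for every vertex, the bags containing it form a connected subtree. All three properties hold, so this is a valid tree decomposition of width max|bag| − 1 = 2, and hence tw(G) ≤ 2.

Yes; width 2.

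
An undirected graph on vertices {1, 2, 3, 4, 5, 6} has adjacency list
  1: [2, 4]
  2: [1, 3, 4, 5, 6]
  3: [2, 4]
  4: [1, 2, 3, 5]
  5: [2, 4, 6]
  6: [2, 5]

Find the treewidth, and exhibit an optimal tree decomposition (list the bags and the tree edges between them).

Treewidth 2.
Bags: B1 = {1, 2, 4}  B2 = {2, 4, 5}  B3 = {2, 3, 4}  B4 = {2, 5, 6}
Tree: B1–B2, B2–B3, B2–B4

Every bag has size at most 3, so the width is 3 − 1 = 2 and tw(G) ≤ 2. Conversely, {1, 2, 4} is a clique of size 3, and the vertices of any clique must share a bag in every tree decomposition; so some bag has ≥ 3 vertices and tw(G) ≥ 2. Hence tw(G) = 2 exactly.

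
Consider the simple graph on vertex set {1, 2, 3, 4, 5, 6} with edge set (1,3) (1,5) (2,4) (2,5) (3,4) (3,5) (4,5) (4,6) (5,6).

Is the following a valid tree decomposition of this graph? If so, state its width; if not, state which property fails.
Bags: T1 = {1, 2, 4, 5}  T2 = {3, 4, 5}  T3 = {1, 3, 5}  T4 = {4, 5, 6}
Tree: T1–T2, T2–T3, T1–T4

No — bags containing vertex 1 are not connected in the tree.

A tree decomposition must satisfy three properties: every vertex lies in some bag; for every edge, both endpoints lie together in some bag; and for every vertex, the bags containing it form a connected subtree. Here bags containing vertex 1 are not connected in the tree, so the decomposition is invalid.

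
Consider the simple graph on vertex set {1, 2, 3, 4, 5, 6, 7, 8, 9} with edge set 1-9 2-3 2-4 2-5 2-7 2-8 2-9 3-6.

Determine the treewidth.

A width-1 tree decomposition is:
Bags: B1 = {3, 6}  B2 = {2, 3}  B3 = {2, 9}  B4 = {1, 9}  B5 = {2, 4}  B6 = {2, 5}  B7 = {2, 8}  B8 = {2, 7}
Tree: B1–B2, B2–B3, B3–B4, B2–B5, B2–B6, B6–B7, B7–B8
The largest bag has 2 vertices, giving width 1; this decomposition certifies tw(G) ≤ 1. G has an edge, so its treewidth is at least 1. Hence tw(G) = 1 exactly.

1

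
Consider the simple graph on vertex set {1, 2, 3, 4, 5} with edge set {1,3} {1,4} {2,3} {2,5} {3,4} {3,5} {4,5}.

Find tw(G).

A width-2 tree decomposition is:
Bags: B1 = {3, 4, 5}  B2 = {2, 3, 5}  B3 = {1, 3, 4}
Tree: B1–B2, B1–B3
The largest bag has 3 vertices, giving width 2; this decomposition certifies tw(G) ≤ 2. For the lower bound, the 3 vertices {2, 3, 5} are pairwise adjacent, and any tree decomposition puts a clique entirely inside one bag — forcing width ≥ 2. Therefore the treewidth is 2.

2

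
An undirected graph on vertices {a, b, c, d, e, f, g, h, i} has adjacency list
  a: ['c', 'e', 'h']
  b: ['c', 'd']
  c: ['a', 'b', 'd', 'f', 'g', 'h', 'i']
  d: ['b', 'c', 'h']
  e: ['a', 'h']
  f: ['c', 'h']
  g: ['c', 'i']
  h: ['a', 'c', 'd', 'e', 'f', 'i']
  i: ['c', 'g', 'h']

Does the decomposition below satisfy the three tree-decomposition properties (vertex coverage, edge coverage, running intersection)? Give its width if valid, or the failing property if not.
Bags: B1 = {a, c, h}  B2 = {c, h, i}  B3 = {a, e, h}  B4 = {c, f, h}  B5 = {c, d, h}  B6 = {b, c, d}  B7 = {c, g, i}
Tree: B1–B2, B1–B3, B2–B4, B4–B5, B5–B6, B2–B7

Yes; width 2.

Every vertex of G appears in some bag (union = {a, b, c, d, e, f, g, h, i}); every edge is covered by a bag; and for each vertex v the set of bags containing v is connected in the bag tree. The decomposition is therefore valid. The largest bag has 3 vertices, so the width is 2.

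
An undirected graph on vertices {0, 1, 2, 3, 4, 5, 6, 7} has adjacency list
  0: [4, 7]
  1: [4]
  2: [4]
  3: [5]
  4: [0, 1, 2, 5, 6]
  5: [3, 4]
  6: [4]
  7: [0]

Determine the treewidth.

A width-1 tree decomposition is:
Bags: B1 = {0, 4}  B2 = {1, 4}  B3 = {4, 6}  B4 = {0, 7}  B5 = {4, 5}  B6 = {3, 5}  B7 = {2, 4}
Tree: B1–B2, B1–B3, B1–B4, B3–B5, B5–B6, B5–B7
The largest bag has 2 vertices, giving width 1; this decomposition certifies tw(G) ≤ 1. Since G has at least one edge (e.g. 0–4), it is not an edgeless graph, so tw(G) ≥ 1. The upper and lower bounds meet at 1, so that is the treewidth.

1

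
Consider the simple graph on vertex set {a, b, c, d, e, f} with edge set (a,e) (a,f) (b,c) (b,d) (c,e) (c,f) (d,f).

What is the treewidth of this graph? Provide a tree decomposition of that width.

Treewidth 2.
One optimal decomposition is:
Bags: B1 = {b, d, f}  B2 = {b, c, f}  B3 = {a, c, f}  B4 = {a, c, e}
Tree: B1–B2, B2–B3, B3–B4

The largest bag has 3 vertices, giving width 2; this decomposition certifies tw(G) ≤ 2. The edges d–b–c–f–d form a cycle, so G is not a tree and its treewidth is at least 2. Hence tw(G) = 2 exactly.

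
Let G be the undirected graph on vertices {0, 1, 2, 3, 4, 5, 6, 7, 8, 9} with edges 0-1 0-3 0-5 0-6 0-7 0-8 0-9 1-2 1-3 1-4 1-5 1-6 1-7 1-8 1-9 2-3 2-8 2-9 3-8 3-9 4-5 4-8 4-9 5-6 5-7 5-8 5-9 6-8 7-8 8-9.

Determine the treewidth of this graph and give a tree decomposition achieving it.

The largest bag has 5 vertices, giving width 4; this decomposition certifies tw(G) ≤ 4. On the other hand G contains the 5-clique {0, 1, 3, 8, 9}. A clique must lie in a single bag of any decomposition, so no decomposition can have width below 4. Hence tw(G) = 4 exactly.

Treewidth 4.
One such decomposition:
Bags: B1 = {0, 1, 5, 8, 9}  B2 = {1, 4, 5, 8, 9}  B3 = {0, 1, 5, 6, 8}  B4 = {0, 1, 3, 8, 9}  B5 = {1, 2, 3, 8, 9}  B6 = {0, 1, 5, 7, 8}
Tree: B1–B2, B1–B3, B1–B4, B4–B5, B3–B6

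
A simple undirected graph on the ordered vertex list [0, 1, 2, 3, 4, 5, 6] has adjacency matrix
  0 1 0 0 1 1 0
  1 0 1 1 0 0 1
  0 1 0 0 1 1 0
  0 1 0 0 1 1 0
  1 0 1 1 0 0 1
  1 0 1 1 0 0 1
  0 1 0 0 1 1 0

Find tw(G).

3

A width-3 tree decomposition is:
Bags: B1 = {1, 2, 4, 5}  B2 = {1, 4, 5, 6}  B3 = {1, 3, 4, 5}  B4 = {0, 1, 4, 5}
Tree: B1–B2, B2–B3, B3–B4
The largest bag has 4 vertices, giving width 3; this decomposition certifies tw(G) ≤ 3. For the lower bound: the 4 vertex sets {2,5}, {4,6}, {1}, {3} are disjoint, each induces a connected subgraph, and every pair is joined by at least one edge of G. Contracting each set to a single vertex therefore yields K_{4} as a minor, and since treewidth is minor-monotone, tw(G) ≥ tw(K_{4}) = 3. The upper and lower bounds meet at 3, so that is the treewidth.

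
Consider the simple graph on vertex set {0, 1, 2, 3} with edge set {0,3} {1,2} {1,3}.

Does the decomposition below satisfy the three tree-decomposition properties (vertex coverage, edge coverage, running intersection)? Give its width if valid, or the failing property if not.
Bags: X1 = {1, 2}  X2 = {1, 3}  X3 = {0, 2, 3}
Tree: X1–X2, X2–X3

A tree decomposition must satisfy three properties: every vertex lies in some bag; for every edge, both endpoints lie together in some bag; and for every vertex, the bags containing it form a connected subtree. Here bags containing vertex 2 are not connected in the tree, so the decomposition is invalid.

No — bags containing vertex 2 are not connected in the tree.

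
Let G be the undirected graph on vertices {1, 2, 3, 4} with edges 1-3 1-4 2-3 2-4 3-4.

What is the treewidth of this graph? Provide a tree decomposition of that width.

Every bag has size at most 3, so the width is 3 − 1 = 2 and tw(G) ≤ 2. On the other hand G contains the 3-clique {1, 3, 4}. A clique must lie in a single bag of any decomposition, so no decomposition can have width below 2. The upper and lower bounds meet at 2, so that is the treewidth.

Treewidth 2.
One such decomposition:
Bags: B1 = {1, 3, 4}  B2 = {2, 3, 4}
Tree: B1–B2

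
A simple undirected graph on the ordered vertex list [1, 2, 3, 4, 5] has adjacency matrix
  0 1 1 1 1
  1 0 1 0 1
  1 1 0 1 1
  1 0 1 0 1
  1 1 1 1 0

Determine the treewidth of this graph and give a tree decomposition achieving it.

Treewidth 3.
One such decomposition:
Bags: B1 = {1, 3, 4, 5}  B2 = {1, 2, 3, 5}
Tree: B1–B2

The largest bag has 4 vertices, giving width 3; this decomposition certifies tw(G) ≤ 3. Conversely, {1, 2, 3, 5} is a clique of size 4, and the vertices of any clique must share a bag in every tree decomposition; so some bag has ≥ 4 vertices and tw(G) ≥ 3. The upper and lower bounds meet at 3, so that is the treewidth.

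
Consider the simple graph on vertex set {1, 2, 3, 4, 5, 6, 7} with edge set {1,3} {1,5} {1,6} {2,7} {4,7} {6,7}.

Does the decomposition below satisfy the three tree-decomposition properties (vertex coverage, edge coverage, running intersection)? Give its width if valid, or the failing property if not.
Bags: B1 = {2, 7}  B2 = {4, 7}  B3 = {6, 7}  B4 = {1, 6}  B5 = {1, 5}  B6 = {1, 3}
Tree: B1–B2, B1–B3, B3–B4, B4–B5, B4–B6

Every vertex of G appears in some bag (union = {1, 2, 3, 4, 5, 6, 7}); every edge is covered by a bag; and for each vertex v the set of bags containing v is connected in the bag tree. The decomposition is therefore valid. The largest bag has 2 vertices, so the width is 1.

Yes; width 1.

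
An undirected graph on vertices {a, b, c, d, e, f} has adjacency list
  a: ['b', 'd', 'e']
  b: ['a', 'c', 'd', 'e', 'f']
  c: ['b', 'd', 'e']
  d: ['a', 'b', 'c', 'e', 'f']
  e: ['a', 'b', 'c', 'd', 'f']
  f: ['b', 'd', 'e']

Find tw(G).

3

A width-3 tree decomposition is:
Bags: B1 = {b, c, d, e}  B2 = {b, d, e, f}  B3 = {a, b, d, e}
Tree: B1–B2, B2–B3
Every bag has size at most 4, so the width is 4 − 1 = 3 and tw(G) ≤ 3. For the lower bound, the 4 vertices {a, b, d, e} are pairwise adjacent, and any tree decomposition puts a clique entirely inside one bag — forcing width ≥ 3. Therefore the treewidth is 3.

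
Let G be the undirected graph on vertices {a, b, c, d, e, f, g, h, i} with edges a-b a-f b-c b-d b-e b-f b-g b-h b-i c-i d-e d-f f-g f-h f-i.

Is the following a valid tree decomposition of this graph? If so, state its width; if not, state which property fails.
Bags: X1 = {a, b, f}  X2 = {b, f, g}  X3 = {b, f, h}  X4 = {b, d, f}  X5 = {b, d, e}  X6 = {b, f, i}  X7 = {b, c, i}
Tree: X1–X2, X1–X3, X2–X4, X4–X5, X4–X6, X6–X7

Checking the three conditions: (i) the bags cover all of {a, b, c, d, e, f, g, h, i}; (ii) for each edge, some bag contains both endpoints; (iii) the bags containing any fixed vertex form a subtree. All hold, so the decomposition is valid with width 3 − 1 = 2.

Yes; width 2.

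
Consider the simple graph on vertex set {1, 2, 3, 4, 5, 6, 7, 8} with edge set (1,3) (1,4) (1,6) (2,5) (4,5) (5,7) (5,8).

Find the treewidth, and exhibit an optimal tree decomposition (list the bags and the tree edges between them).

Treewidth 1.
One such decomposition:
Bags: B1 = {5, 8}  B2 = {4, 5}  B3 = {2, 5}  B4 = {1, 4}  B5 = {5, 7}  B6 = {1, 6}  B7 = {1, 3}
Tree: B1–B2, B2–B3, B2–B4, B2–B5, B4–B6, B4–B7

Each bag holds 2 vertices, so the decomposition has width 1, which upper-bounds the treewidth. Any graph with an edge has treewidth ≥ 1, and G has the edge 5–8. Combining the bounds, tw(G) = 1.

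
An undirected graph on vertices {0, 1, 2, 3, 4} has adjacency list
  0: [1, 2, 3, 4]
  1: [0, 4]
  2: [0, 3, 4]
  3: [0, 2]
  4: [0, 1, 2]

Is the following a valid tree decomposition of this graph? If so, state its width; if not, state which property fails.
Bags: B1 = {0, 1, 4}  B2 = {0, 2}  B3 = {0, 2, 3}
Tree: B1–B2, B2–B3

A tree decomposition must satisfy three properties: every vertex lies in some bag; for every edge, both endpoints lie together in some bag; and for every vertex, the bags containing it form a connected subtree. Here edge (4,2) lies in no bag, so the decomposition is invalid.

No — edge (4,2) lies in no bag.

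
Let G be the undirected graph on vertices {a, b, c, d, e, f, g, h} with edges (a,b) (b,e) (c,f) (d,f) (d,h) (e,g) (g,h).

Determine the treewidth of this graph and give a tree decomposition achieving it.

Treewidth 1.
One optimal decomposition is:
Bags: B1 = {a, b}  B2 = {b, e}  B3 = {e, g}  B4 = {g, h}  B5 = {d, h}  B6 = {d, f}  B7 = {c, f}
Tree: B1–B2, B2–B3, B3–B4, B4–B5, B5–B6, B6–B7

Every bag has size at most 2, so the width is 2 − 1 = 1 and tw(G) ≤ 1. Any graph with an edge has treewidth ≥ 1, and G has the edge a–b. Combining the bounds, tw(G) = 1.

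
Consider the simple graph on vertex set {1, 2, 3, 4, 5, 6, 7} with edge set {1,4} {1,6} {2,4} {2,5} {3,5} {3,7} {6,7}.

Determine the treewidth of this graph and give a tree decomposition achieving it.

The largest bag has 3 vertices, giving width 2; this decomposition certifies tw(G) ≤ 2. For the lower bound, G contains the cycle 3–5–2–4–1–6–7–3, so G is not a forest; only forests have treewidth ≤ 1, hence tw(G) ≥ 2. Combining the bounds, tw(G) = 2.

Treewidth 2.
Bags: B1 = {2, 3, 5}  B2 = {2, 3, 4}  B3 = {1, 3, 4}  B4 = {1, 3, 6}  B5 = {3, 6, 7}
Tree: B1–B2, B2–B3, B3–B4, B4–B5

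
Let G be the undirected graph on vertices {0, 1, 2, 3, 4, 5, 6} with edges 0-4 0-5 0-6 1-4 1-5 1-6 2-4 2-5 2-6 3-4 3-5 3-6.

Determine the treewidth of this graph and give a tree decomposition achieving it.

Treewidth 3.
One optimal decomposition is:
Bags: B1 = {1, 4, 5, 6}  B2 = {3, 4, 5, 6}  B3 = {0, 4, 5, 6}  B4 = {2, 4, 5, 6}
Tree: B1–B2, B2–B3, B3–B4

Each bag holds 4 vertices, so the decomposition has width 3, which upper-bounds the treewidth. For the lower bound: the 4 vertex sets {1,5}, {3,4}, {6}, {0} are disjoint, each induces a connected subgraph, and every pair is joined by at least one edge of G. Contracting each set to a single vertex therefore yields K_{4} as a minor, and since treewidth is minor-monotone, tw(G) ≥ tw(K_{4}) = 3. Therefore the treewidth is 3.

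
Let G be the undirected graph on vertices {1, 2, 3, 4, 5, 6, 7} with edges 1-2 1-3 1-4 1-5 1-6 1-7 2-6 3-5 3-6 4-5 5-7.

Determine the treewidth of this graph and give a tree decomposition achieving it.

Every bag has size at most 3, so the width is 3 − 1 = 2 and tw(G) ≤ 2. Conversely, {1, 2, 6} is a clique of size 3, and the vertices of any clique must share a bag in every tree decomposition; so some bag has ≥ 3 vertices and tw(G) ≥ 2. The upper and lower bounds meet at 2, so that is the treewidth.

Treewidth 2.
Bags: B1 = {1, 4, 5}  B2 = {1, 3, 5}  B3 = {1, 3, 6}  B4 = {1, 2, 6}  B5 = {1, 5, 7}
Tree: B1–B2, B2–B3, B3–B4, B1–B5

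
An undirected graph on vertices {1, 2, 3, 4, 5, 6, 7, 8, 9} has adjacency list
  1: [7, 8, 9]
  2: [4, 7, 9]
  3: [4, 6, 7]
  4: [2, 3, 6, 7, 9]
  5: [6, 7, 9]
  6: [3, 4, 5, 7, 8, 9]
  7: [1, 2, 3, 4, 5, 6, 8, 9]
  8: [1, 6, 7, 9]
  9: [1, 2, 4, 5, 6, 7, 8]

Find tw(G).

A width-3 tree decomposition is:
Bags: B1 = {5, 6, 7, 9}  B2 = {4, 6, 7, 9}  B3 = {6, 7, 8, 9}  B4 = {1, 7, 8, 9}  B5 = {2, 4, 7, 9}  B6 = {3, 4, 6, 7}
Tree: B1–B2, B1–B3, B3–B4, B2–B5, B2–B6
Each bag holds 4 vertices, so the decomposition has width 3, which upper-bounds the treewidth. On the other hand G contains the 4-clique {1, 7, 8, 9}. A clique must lie in a single bag of any decomposition, so no decomposition can have width below 3. Therefore the treewidth is 3.

3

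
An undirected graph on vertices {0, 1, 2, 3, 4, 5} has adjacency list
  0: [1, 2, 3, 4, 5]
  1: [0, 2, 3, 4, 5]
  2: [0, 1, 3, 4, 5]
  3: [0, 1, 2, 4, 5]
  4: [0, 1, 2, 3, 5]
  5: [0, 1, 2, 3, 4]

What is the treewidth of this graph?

A width-5 tree decomposition is:
Bags: B1 = {0, 1, 2, 3, 4, 5}
Tree: (single bag)
With just one bag of size 6, the width is 6 − 1 = 5, so tw(G) ≤ 5. On the other hand G contains the 6-clique {0, 1, 2, 3, 4, 5}. A clique must lie in a single bag of any decomposition, so no decomposition can have width below 5. The upper and lower bounds meet at 5, so that is the treewidth.

5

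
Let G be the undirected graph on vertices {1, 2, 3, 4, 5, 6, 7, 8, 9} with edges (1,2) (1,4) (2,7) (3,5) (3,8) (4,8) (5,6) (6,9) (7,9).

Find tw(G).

A width-2 tree decomposition is:
Bags: B1 = {5, 6, 9}  B2 = {3, 5, 9}  B3 = {3, 8, 9}  B4 = {4, 8, 9}  B5 = {1, 4, 9}  B6 = {1, 2, 9}  B7 = {2, 7, 9}
Tree: B1–B2, B2–B3, B3–B4, B4–B5, B5–B6, B6–B7
Each bag holds 3 vertices, so the decomposition has width 2, which upper-bounds the treewidth. The edges 9–6–5–3–8–4–1–2–7–9 form a cycle, so G is not a tree and its treewidth is at least 2. The upper and lower bounds meet at 2, so that is the treewidth.

2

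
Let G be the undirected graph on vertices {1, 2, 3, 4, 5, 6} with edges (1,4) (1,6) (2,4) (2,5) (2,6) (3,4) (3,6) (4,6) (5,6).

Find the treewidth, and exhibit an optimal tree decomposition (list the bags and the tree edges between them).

Treewidth 2.
Bags: B1 = {2, 4, 6}  B2 = {2, 5, 6}  B3 = {1, 4, 6}  B4 = {3, 4, 6}
Tree: B1–B2, B1–B3, B1–B4

Each bag holds 3 vertices, so the decomposition has width 2, which upper-bounds the treewidth. On the other hand G contains the 3-clique {1, 4, 6}. A clique must lie in a single bag of any decomposition, so no decomposition can have width below 2. Hence tw(G) = 2 exactly.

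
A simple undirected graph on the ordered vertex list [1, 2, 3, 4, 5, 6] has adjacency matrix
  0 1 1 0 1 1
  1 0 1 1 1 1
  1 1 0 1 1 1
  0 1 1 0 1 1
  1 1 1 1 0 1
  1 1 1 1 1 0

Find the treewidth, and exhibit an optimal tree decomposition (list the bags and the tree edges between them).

Treewidth 4.
One such decomposition:
Bags: B1 = {1, 2, 3, 5, 6}  B2 = {2, 3, 4, 5, 6}
Tree: B1–B2

Each bag holds 5 vertices, so the decomposition has width 4, which upper-bounds the treewidth. For the lower bound, the 5 vertices {1, 2, 3, 5, 6} are pairwise adjacent, and any tree decomposition puts a clique entirely inside one bag — forcing width ≥ 4. Hence tw(G) = 4 exactly.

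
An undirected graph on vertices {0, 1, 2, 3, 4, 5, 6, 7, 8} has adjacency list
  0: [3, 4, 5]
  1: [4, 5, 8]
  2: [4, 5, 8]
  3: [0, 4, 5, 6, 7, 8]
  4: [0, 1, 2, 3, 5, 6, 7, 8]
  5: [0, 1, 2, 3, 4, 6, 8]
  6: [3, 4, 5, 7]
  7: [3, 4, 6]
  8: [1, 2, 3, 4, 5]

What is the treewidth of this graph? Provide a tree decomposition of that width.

Treewidth 3.
Bags: B1 = {1, 4, 5, 8}  B2 = {3, 4, 5, 8}  B3 = {2, 4, 5, 8}  B4 = {3, 4, 5, 6}  B5 = {0, 3, 4, 5}  B6 = {3, 4, 6, 7}
Tree: B1–B2, B1–B3, B2–B4, B4–B5, B4–B6

Every bag has size at most 4, so the width is 4 − 1 = 3 and tw(G) ≤ 3. On the other hand G contains the 4-clique {1, 4, 5, 8}. A clique must lie in a single bag of any decomposition, so no decomposition can have width below 3. The upper and lower bounds meet at 3, so that is the treewidth.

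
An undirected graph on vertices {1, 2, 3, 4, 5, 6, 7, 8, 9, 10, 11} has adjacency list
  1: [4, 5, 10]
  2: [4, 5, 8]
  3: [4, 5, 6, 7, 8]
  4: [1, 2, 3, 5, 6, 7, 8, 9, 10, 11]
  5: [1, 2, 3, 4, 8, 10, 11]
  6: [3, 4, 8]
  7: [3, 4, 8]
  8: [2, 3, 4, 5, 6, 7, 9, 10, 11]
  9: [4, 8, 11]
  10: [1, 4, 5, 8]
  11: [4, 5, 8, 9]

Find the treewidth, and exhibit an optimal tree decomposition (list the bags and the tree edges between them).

Treewidth 3.
One such decomposition:
Bags: B1 = {3, 4, 5, 8}  B2 = {3, 4, 7, 8}  B3 = {3, 4, 6, 8}  B4 = {4, 5, 8, 11}  B5 = {4, 8, 9, 11}  B6 = {4, 5, 8, 10}  B7 = {2, 4, 5, 8}  B8 = {1, 4, 5, 10}
Tree: B1–B2, B2–B3, B1–B4, B4–B5, B1–B6, B1–B7, B6–B8

Each bag holds 4 vertices, so the decomposition has width 3, which upper-bounds the treewidth. Conversely, {4, 8, 9, 11} is a clique of size 4, and the vertices of any clique must share a bag in every tree decomposition; so some bag has ≥ 4 vertices and tw(G) ≥ 3. The upper and lower bounds meet at 3, so that is the treewidth.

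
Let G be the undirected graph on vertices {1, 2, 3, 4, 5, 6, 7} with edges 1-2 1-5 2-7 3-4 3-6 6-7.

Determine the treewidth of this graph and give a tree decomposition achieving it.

The largest bag has 2 vertices, giving width 1; this decomposition certifies tw(G) ≤ 1. Since G has at least one edge (e.g. 5–1), it is not an edgeless graph, so tw(G) ≥ 1. Combining the bounds, tw(G) = 1.

Treewidth 1.
One optimal decomposition is:
Bags: B1 = {1, 5}  B2 = {1, 2}  B3 = {2, 7}  B4 = {6, 7}  B5 = {3, 6}  B6 = {3, 4}
Tree: B1–B2, B2–B3, B3–B4, B4–B5, B5–B6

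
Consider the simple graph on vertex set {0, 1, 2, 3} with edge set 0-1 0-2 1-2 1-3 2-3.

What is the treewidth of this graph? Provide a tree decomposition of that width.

The largest bag has 3 vertices, giving width 2; this decomposition certifies tw(G) ≤ 2. Conversely, {0, 1, 2} is a clique of size 3, and the vertices of any clique must share a bag in every tree decomposition; so some bag has ≥ 3 vertices and tw(G) ≥ 2. Therefore the treewidth is 2.

Treewidth 2.
One such decomposition:
Bags: B1 = {1, 2, 3}  B2 = {0, 1, 2}
Tree: B1–B2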